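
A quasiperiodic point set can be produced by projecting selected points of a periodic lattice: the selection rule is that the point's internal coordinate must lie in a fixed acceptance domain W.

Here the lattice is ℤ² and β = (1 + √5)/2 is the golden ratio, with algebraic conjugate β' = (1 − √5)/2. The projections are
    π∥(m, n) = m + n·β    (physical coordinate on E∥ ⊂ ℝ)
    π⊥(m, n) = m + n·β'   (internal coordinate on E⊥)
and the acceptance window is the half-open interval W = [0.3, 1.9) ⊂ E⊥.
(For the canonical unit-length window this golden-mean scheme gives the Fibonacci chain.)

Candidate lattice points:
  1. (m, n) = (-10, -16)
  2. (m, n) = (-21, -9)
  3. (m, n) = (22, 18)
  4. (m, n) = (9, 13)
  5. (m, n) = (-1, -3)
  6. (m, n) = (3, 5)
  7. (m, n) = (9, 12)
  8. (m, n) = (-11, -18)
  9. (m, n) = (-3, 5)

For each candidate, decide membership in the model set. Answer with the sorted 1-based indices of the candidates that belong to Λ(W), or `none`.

Compute β' = (1−√5)/2 = -0.61803, so π⊥(m,n) = m -0.61803·n.
[1] lift (-10,-16): star map gives -0.11146; window check 0.3 ≤ -0.11146 < 1.9 is false → out
[2] lift (-21,-9): star map gives -15.43769; window check 0.3 ≤ -15.43769 < 1.9 is false → out
[3] lift (22,18): star map gives 10.87539; window check 0.3 ≤ 10.87539 < 1.9 is false → out
[4] lift (9,13): star map gives 0.96556; window check 0.3 ≤ 0.96556 < 1.9 is true → IN Λ
[5] lift (-1,-3): star map gives 0.85410; window check 0.3 ≤ 0.85410 < 1.9 is true → IN Λ
[6] lift (3,5): star map gives -0.09017; window check 0.3 ≤ -0.09017 < 1.9 is false → out
[7] lift (9,12): star map gives 1.58359; window check 0.3 ≤ 1.58359 < 1.9 is true → IN Λ
[8] lift (-11,-18): star map gives 0.12461; window check 0.3 ≤ 0.12461 < 1.9 is false → out
[9] lift (-3,5): star map gives -6.09017; window check 0.3 ≤ -6.09017 < 1.9 is false → out

4, 5, 7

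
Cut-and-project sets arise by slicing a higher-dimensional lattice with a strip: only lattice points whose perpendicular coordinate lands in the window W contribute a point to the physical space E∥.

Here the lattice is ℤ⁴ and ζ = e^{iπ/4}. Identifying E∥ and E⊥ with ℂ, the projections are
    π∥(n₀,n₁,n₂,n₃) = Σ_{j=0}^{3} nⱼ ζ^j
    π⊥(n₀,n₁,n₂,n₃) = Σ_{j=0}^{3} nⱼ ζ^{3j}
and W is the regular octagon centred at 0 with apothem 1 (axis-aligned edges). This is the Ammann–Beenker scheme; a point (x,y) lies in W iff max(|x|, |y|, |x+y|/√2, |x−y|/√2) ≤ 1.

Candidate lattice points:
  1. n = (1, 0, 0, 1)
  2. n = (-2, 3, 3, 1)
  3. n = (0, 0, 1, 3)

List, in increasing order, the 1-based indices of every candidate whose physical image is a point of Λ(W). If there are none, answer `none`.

none

With ζ = e^{iπ/4} the internal vectors are ζ^0,ζ^3,ζ^6,ζ^9.
#1 (1, 0, 0, 1): internal (1.707107, 0.707107); octagon support 1.707107 vs apothem 1 → ∉ W
#2 (-2, 3, 3, 1): internal (-3.414214, -0.171573); octagon support 3.414214 vs apothem 1 → ∉ W
#3 (0, 0, 1, 3): internal (2.121320, 1.121320); octagon support 2.292893 vs apothem 1 → ∉ W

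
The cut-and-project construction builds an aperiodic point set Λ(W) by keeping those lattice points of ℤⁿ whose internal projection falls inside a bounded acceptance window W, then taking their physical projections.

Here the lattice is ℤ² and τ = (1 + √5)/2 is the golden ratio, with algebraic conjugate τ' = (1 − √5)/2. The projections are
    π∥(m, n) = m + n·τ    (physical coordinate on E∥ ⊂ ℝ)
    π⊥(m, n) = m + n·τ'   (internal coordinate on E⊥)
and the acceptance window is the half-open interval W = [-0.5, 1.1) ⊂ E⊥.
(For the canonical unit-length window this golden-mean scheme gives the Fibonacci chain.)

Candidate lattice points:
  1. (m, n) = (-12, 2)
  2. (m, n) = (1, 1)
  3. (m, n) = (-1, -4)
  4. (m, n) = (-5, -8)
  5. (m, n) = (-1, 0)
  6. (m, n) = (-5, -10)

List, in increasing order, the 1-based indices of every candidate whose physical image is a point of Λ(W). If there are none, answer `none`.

Numerically τ ≈ 1.6180 and τ' = −1/τ ≈ -0.6180.
#1 (-12,2): internal coord -12 + (2)·τ' = -13.2361; -13.2361 ∉ [-0.5, 1.1) → out
#2 (1,1): internal coord 1 + (1)·τ' = +0.3820; +0.3820 ∈ [-0.5, 1.1) → IN Λ
#3 (-1,-4): internal coord -1 + (-4)·τ' = +1.4721; +1.4721 ∉ [-0.5, 1.1) → out
#4 (-5,-8): internal coord -5 + (-8)·τ' = -0.0557; -0.0557 ∈ [-0.5, 1.1) → IN Λ
#5 (-1,0): internal coord -1 + (0)·τ' = -1.0000; -1.0000 ∉ [-0.5, 1.1) → out
#6 (-5,-10): internal coord -5 + (-10)·τ' = +1.1803; +1.1803 ∉ [-0.5, 1.1) → out

2, 4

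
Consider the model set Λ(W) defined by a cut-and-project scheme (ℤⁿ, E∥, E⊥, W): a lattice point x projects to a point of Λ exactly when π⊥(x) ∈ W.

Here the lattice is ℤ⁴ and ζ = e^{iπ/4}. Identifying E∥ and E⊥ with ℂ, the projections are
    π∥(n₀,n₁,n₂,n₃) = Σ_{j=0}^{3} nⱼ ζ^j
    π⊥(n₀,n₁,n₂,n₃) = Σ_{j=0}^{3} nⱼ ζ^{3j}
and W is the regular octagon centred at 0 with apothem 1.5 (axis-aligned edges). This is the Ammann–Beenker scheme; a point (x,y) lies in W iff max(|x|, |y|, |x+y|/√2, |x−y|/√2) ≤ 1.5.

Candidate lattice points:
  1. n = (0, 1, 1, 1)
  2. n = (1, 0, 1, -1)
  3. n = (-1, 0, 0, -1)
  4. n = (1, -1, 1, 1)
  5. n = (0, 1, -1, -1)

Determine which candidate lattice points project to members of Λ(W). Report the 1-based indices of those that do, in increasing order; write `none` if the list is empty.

π⊥(n) = n₀ + n₁ζ³ + n₂ζ⁶ + n₃ζ⁹ where ζ = e^{iπ/4}.
candidate 1: n = (0, 1, 1, 1) → π⊥ ≈ (+0.00000, +0.41421); max(|x|,|y|,|x±y|/√2) = 0.41421 ≤ 1.5 ⇒ ∈ W
candidate 2: n = (1, 0, 1, -1) → π⊥ ≈ (+0.29289, -1.70711); max(|x|,|y|,|x±y|/√2) = 1.70711 > 1.5 ⇒ ∉ W
candidate 3: n = (-1, 0, 0, -1) → π⊥ ≈ (-1.70711, -0.70711); max(|x|,|y|,|x±y|/√2) = 1.70711 > 1.5 ⇒ ∉ W
candidate 4: n = (1, -1, 1, 1) → π⊥ ≈ (+2.41421, -1.00000); max(|x|,|y|,|x±y|/√2) = 2.41421 > 1.5 ⇒ ∉ W
candidate 5: n = (0, 1, -1, -1) → π⊥ ≈ (-1.41421, +1.00000); max(|x|,|y|,|x±y|/√2) = 1.70711 > 1.5 ⇒ ∉ W

1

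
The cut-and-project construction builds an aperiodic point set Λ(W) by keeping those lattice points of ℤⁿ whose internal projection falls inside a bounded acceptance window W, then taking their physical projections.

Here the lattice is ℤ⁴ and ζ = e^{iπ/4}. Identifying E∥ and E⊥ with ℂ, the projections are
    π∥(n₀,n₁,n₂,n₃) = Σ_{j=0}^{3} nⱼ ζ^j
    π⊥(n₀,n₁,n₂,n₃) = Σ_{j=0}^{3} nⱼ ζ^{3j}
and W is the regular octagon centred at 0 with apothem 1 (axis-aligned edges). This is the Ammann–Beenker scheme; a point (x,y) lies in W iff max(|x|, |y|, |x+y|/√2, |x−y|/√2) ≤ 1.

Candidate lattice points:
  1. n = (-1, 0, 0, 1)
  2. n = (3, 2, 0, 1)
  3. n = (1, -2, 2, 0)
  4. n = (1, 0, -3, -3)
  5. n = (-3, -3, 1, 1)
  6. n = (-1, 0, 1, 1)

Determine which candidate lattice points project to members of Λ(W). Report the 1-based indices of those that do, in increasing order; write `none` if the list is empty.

With ζ = e^{iπ/4} the internal vectors are ζ^0,ζ^3,ζ^6,ζ^9.
candidate 1: n = (-1, 0, 0, 1) → π⊥ ≈ (-0.292893, +0.707107); max(|x|,|y|,|x±y|/√2) = 0.707107 ≤ 1 ⇒ ∈ W
candidate 2: n = (3, 2, 0, 1) → π⊥ ≈ (+2.292893, +2.121320); max(|x|,|y|,|x±y|/√2) = 3.121320 > 1 ⇒ ∉ W
candidate 3: n = (1, -2, 2, 0) → π⊥ ≈ (+2.414214, -3.414214); max(|x|,|y|,|x±y|/√2) = 4.121320 > 1 ⇒ ∉ W
candidate 4: n = (1, 0, -3, -3) → π⊥ ≈ (-1.121320, +0.878680); max(|x|,|y|,|x±y|/√2) = 1.414214 > 1 ⇒ ∉ W
candidate 5: n = (-3, -3, 1, 1) → π⊥ ≈ (-0.171573, -2.414214); max(|x|,|y|,|x±y|/√2) = 2.414214 > 1 ⇒ ∉ W
candidate 6: n = (-1, 0, 1, 1) → π⊥ ≈ (-0.292893, -0.292893); max(|x|,|y|,|x±y|/√2) = 0.414214 ≤ 1 ⇒ ∈ W

1, 6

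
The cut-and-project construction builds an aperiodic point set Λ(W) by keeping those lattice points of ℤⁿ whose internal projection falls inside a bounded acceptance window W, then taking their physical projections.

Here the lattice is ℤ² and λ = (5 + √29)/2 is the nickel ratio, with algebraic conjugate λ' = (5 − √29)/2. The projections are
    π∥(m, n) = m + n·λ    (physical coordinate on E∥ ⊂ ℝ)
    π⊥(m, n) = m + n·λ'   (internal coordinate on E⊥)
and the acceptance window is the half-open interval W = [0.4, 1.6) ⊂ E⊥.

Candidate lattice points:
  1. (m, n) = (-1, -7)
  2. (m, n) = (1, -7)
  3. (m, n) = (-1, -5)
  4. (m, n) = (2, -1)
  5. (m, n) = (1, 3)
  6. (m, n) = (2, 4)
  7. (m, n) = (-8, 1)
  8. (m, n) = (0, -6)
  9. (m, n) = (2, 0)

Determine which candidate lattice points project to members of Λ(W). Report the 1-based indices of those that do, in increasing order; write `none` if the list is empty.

λ' = (5−√29)/2 ≈ -0.1926.
[1] lift (-1,-7): star map gives 0.3481; window check 0.4 ≤ 0.3481 < 1.6 is false → out
[2] lift (1,-7): star map gives 2.3481; window check 0.4 ≤ 2.3481 < 1.6 is false → out
[3] lift (-1,-5): star map gives -0.0371; window check 0.4 ≤ -0.0371 < 1.6 is false → out
[4] lift (2,-1): star map gives 2.1926; window check 0.4 ≤ 2.1926 < 1.6 is false → out
[5] lift (1,3): star map gives 0.4223; window check 0.4 ≤ 0.4223 < 1.6 is true → IN Λ
[6] lift (2,4): star map gives 1.2297; window check 0.4 ≤ 1.2297 < 1.6 is true → IN Λ
[7] lift (-8,1): star map gives -8.1926; window check 0.4 ≤ -8.1926 < 1.6 is false → out
[8] lift (0,-6): star map gives 1.1555; window check 0.4 ≤ 1.1555 < 1.6 is true → IN Λ
[9] lift (2,0): star map gives 2.0000; window check 0.4 ≤ 2.0000 < 1.6 is false → out

5, 6, 8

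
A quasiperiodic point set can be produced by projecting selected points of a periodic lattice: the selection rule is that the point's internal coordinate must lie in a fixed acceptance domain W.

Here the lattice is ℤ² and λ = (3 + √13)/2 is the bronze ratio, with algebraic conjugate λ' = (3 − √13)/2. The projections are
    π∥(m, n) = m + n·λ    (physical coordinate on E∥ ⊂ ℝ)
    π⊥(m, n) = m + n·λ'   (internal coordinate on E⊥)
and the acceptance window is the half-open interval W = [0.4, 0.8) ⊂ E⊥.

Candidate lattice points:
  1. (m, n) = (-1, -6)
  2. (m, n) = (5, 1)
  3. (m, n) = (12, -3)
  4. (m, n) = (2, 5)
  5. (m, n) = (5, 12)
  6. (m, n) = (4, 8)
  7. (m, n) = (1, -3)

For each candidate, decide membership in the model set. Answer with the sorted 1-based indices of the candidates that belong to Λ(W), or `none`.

4

Numerically λ ≈ 3.30278 and λ' = −1/λ ≈ -0.30278.
[1] lift (-1,-6): star map gives 0.81665; window check 0.4 ≤ 0.81665 < 0.8 is false → out
[2] lift (5,1): star map gives 4.69722; window check 0.4 ≤ 4.69722 < 0.8 is false → out
[3] lift (12,-3): star map gives 12.90833; window check 0.4 ≤ 12.90833 < 0.8 is false → out
[4] lift (2,5): star map gives 0.48612; window check 0.4 ≤ 0.48612 < 0.8 is true → IN Λ
[5] lift (5,12): star map gives 1.36669; window check 0.4 ≤ 1.36669 < 0.8 is false → out
[6] lift (4,8): star map gives 1.57779; window check 0.4 ≤ 1.57779 < 0.8 is false → out
[7] lift (1,-3): star map gives 1.90833; window check 0.4 ≤ 1.90833 < 0.8 is false → out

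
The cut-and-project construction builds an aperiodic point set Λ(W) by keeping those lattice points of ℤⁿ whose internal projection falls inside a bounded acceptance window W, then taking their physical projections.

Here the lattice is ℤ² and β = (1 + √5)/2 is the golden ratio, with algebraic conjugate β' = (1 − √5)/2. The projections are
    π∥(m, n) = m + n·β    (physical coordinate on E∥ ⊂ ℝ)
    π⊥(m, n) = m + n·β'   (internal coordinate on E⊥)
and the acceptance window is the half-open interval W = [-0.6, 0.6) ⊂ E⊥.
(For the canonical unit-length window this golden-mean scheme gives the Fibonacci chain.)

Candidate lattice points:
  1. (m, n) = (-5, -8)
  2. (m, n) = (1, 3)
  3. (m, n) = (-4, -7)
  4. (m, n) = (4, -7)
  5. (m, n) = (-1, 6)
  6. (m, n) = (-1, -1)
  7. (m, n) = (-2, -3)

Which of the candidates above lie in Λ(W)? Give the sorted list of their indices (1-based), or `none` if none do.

1, 3, 6, 7

Compute β' = (1−√5)/2 = -0.61803, so π⊥(m,n) = m -0.61803·n.
candidate 1: (m,n)=(-5,-8) → π∥ = -5-8·β ≈ -17.94427, π⊥ = -5-8·β' ≈ -0.05573 ∈ [-0.6, 0.6) ⇒ IN Λ
candidate 2: (m,n)=(1,3) → π∥ = 1+3·β ≈ 5.85410, π⊥ = 1+3·β' ≈ -0.85410 ∉ [-0.6, 0.6) ⇒ out
candidate 3: (m,n)=(-4,-7) → π∥ = -4-7·β ≈ -15.32624, π⊥ = -4-7·β' ≈ 0.32624 ∈ [-0.6, 0.6) ⇒ IN Λ
candidate 4: (m,n)=(4,-7) → π∥ = 4-7·β ≈ -7.32624, π⊥ = 4-7·β' ≈ 8.32624 ∉ [-0.6, 0.6) ⇒ out
candidate 5: (m,n)=(-1,6) → π∥ = -1+6·β ≈ 8.70820, π⊥ = -1+6·β' ≈ -4.70820 ∉ [-0.6, 0.6) ⇒ out
candidate 6: (m,n)=(-1,-1) → π∥ = -1-1·β ≈ -2.61803, π⊥ = -1-1·β' ≈ -0.38197 ∈ [-0.6, 0.6) ⇒ IN Λ
candidate 7: (m,n)=(-2,-3) → π∥ = -2-3·β ≈ -6.85410, π⊥ = -2-3·β' ≈ -0.14590 ∈ [-0.6, 0.6) ⇒ IN Λ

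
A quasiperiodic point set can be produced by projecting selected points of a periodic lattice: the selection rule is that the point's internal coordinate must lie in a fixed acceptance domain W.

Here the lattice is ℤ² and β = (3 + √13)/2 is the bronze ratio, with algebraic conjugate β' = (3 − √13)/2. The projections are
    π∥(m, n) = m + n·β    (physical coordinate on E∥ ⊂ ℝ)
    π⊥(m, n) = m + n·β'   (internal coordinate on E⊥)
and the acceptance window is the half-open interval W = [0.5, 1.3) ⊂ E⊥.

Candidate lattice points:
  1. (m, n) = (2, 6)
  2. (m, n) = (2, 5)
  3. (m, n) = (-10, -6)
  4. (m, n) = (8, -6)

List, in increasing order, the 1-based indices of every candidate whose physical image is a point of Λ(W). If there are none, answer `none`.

none

β' = (3−√13)/2 ≈ -0.3028.
candidate 1: (m,n)=(2,6) → π∥ = 2+6·β ≈ 21.8167, π⊥ = 2+6·β' ≈ 0.1833 ∉ [0.5, 1.3) ⇒ out
candidate 2: (m,n)=(2,5) → π∥ = 2+5·β ≈ 18.5139, π⊥ = 2+5·β' ≈ 0.4861 ∉ [0.5, 1.3) ⇒ out
candidate 3: (m,n)=(-10,-6) → π∥ = -10-6·β ≈ -29.8167, π⊥ = -10-6·β' ≈ -8.1833 ∉ [0.5, 1.3) ⇒ out
candidate 4: (m,n)=(8,-6) → π∥ = 8-6·β ≈ -11.8167, π⊥ = 8-6·β' ≈ 9.8167 ∉ [0.5, 1.3) ⇒ out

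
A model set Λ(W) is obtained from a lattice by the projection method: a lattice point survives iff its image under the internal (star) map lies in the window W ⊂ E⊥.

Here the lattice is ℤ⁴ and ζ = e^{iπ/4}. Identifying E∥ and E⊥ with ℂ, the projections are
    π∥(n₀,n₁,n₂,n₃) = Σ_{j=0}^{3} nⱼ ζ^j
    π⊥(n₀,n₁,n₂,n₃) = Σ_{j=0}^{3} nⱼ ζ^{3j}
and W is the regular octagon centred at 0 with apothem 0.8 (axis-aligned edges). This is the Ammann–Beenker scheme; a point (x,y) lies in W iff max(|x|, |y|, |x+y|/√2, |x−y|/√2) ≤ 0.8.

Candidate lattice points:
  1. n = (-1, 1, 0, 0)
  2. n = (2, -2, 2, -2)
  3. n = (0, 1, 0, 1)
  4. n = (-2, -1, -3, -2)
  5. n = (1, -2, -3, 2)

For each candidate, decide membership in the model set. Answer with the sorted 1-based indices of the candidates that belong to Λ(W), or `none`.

Internal map: ζ^{3j} for j=0..3 gives (1,0), (−√2/2,√2/2), (0,−1), (√2/2,√2/2).
candidate 1: n = (-1, 1, 0, 0) → π⊥ ≈ (-1.7071, +0.7071); max(|x|,|y|,|x±y|/√2) = 1.7071 > 0.8 ⇒ ∉ W
candidate 2: n = (2, -2, 2, -2) → π⊥ ≈ (+2.0000, -4.8284); max(|x|,|y|,|x±y|/√2) = 4.8284 > 0.8 ⇒ ∉ W
candidate 3: n = (0, 1, 0, 1) → π⊥ ≈ (+0.0000, +1.4142); max(|x|,|y|,|x±y|/√2) = 1.4142 > 0.8 ⇒ ∉ W
candidate 4: n = (-2, -1, -3, -2) → π⊥ ≈ (-2.7071, +0.8787); max(|x|,|y|,|x±y|/√2) = 2.7071 > 0.8 ⇒ ∉ W
candidate 5: n = (1, -2, -3, 2) → π⊥ ≈ (+3.8284, +3.0000); max(|x|,|y|,|x±y|/√2) = 4.8284 > 0.8 ⇒ ∉ W

none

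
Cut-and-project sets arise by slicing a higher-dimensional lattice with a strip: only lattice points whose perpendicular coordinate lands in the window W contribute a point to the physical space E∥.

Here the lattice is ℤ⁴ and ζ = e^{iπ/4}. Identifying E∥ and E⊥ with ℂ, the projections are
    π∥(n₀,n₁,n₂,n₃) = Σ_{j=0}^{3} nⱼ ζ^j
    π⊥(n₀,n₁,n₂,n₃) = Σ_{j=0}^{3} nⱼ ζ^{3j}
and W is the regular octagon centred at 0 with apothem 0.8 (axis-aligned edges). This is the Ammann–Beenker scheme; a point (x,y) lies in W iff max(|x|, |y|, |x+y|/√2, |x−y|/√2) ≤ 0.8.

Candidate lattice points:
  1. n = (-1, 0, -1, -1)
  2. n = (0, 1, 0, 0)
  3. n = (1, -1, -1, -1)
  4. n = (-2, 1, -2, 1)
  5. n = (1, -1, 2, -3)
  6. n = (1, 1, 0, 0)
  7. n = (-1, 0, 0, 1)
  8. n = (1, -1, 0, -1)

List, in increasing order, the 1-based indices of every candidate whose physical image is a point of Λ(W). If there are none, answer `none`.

Internal map: ζ^{3j} for j=0..3 gives (1,0), (−√2/2,√2/2), (0,−1), (√2/2,√2/2).
candidate 1: n = (-1, 0, -1, -1) → π⊥ ≈ (-1.707107, +0.292893); max(|x|,|y|,|x±y|/√2) = 1.707107 > 0.8 ⇒ ∉ W
candidate 2: n = (0, 1, 0, 0) → π⊥ ≈ (-0.707107, +0.707107); max(|x|,|y|,|x±y|/√2) = 1.000000 > 0.8 ⇒ ∉ W
candidate 3: n = (1, -1, -1, -1) → π⊥ ≈ (+1.000000, -0.414214); max(|x|,|y|,|x±y|/√2) = 1.000000 > 0.8 ⇒ ∉ W
candidate 4: n = (-2, 1, -2, 1) → π⊥ ≈ (-2.000000, +3.414214); max(|x|,|y|,|x±y|/√2) = 3.828427 > 0.8 ⇒ ∉ W
candidate 5: n = (1, -1, 2, -3) → π⊥ ≈ (-0.414214, -4.828427); max(|x|,|y|,|x±y|/√2) = 4.828427 > 0.8 ⇒ ∉ W
candidate 6: n = (1, 1, 0, 0) → π⊥ ≈ (+0.292893, +0.707107); max(|x|,|y|,|x±y|/√2) = 0.707107 ≤ 0.8 ⇒ ∈ W
candidate 7: n = (-1, 0, 0, 1) → π⊥ ≈ (-0.292893, +0.707107); max(|x|,|y|,|x±y|/√2) = 0.707107 ≤ 0.8 ⇒ ∈ W
candidate 8: n = (1, -1, 0, -1) → π⊥ ≈ (+1.000000, -1.414214); max(|x|,|y|,|x±y|/√2) = 1.707107 > 0.8 ⇒ ∉ W

6, 7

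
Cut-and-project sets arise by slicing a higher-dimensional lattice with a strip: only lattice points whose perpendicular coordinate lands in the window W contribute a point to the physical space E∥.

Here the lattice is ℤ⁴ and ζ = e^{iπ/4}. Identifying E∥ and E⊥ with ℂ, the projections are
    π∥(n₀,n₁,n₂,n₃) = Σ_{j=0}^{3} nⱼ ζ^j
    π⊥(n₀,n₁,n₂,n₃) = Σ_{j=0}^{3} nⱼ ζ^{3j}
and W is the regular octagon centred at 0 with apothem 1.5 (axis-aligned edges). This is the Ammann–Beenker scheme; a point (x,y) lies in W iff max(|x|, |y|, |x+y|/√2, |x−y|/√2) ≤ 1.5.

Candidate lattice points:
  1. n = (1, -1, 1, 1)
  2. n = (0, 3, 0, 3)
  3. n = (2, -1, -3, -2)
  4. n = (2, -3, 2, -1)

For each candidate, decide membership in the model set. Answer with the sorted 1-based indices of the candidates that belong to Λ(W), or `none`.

Internal map: ζ^{3j} for j=0..3 gives (1,0), (−√2/2,√2/2), (0,−1), (√2/2,√2/2).
#1 (1, -1, 1, 1): internal (2.41421, -1.00000); octagon support 2.41421 vs apothem 1.5 → ∉ W
#2 (0, 3, 0, 3): internal (0.00000, 4.24264); octagon support 4.24264 vs apothem 1.5 → ∉ W
#3 (2, -1, -3, -2): internal (1.29289, 0.87868); octagon support 1.53553 vs apothem 1.5 → ∉ W
#4 (2, -3, 2, -1): internal (3.41421, -4.82843); octagon support 5.82843 vs apothem 1.5 → ∉ W

none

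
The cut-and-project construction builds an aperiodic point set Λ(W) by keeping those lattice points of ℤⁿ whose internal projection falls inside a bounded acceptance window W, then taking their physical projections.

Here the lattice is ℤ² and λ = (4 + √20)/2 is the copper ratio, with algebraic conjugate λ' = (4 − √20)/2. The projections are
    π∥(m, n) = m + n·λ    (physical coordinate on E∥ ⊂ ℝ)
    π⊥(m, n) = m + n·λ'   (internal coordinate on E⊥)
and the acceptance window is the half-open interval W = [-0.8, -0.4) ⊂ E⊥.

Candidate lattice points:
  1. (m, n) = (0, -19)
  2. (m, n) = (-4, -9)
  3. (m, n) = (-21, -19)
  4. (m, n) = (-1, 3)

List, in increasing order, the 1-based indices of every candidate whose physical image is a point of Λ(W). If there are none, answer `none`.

none

Compute λ' = (4−√20)/2 = -0.2361, so π⊥(m,n) = m -0.2361·n.
candidate 1: (m,n)=(0,-19) → π∥ = 0-19·λ ≈ -80.4853, π⊥ = 0-19·λ' ≈ 4.4853 ∉ [-0.8, -0.4) ⇒ out
candidate 2: (m,n)=(-4,-9) → π∥ = -4-9·λ ≈ -42.1246, π⊥ = -4-9·λ' ≈ -1.8754 ∉ [-0.8, -0.4) ⇒ out
candidate 3: (m,n)=(-21,-19) → π∥ = -21-19·λ ≈ -101.4853, π⊥ = -21-19·λ' ≈ -16.5147 ∉ [-0.8, -0.4) ⇒ out
candidate 4: (m,n)=(-1,3) → π∥ = -1+3·λ ≈ 11.7082, π⊥ = -1+3·λ' ≈ -1.7082 ∉ [-0.8, -0.4) ⇒ out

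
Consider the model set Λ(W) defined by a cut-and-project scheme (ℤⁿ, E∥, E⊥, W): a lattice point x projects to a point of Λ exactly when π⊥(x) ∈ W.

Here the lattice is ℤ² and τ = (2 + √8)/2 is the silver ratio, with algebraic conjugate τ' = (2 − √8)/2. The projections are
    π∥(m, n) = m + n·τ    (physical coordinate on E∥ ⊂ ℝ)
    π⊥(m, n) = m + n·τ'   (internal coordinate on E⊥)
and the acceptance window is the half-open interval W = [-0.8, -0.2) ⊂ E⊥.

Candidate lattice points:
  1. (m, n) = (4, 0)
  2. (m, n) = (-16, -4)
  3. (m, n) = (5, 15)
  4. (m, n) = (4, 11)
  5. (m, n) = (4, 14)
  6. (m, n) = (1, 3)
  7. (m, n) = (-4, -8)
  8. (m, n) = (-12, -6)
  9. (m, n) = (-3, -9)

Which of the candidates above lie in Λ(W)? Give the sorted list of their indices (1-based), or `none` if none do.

Numerically τ ≈ 2.41421 and τ' = −1/τ ≈ -0.41421.
#1 (4,0): internal coord 4 + (0)·τ' = +4.00000; +4.00000 ∉ [-0.8, -0.2) → out
#2 (-16,-4): internal coord -16 + (-4)·τ' = -14.34315; -14.34315 ∉ [-0.8, -0.2) → out
#3 (5,15): internal coord 5 + (15)·τ' = -1.21320; -1.21320 ∉ [-0.8, -0.2) → out
#4 (4,11): internal coord 4 + (11)·τ' = -0.55635; -0.55635 ∈ [-0.8, -0.2) → IN Λ
#5 (4,14): internal coord 4 + (14)·τ' = -1.79899; -1.79899 ∉ [-0.8, -0.2) → out
#6 (1,3): internal coord 1 + (3)·τ' = -0.24264; -0.24264 ∈ [-0.8, -0.2) → IN Λ
#7 (-4,-8): internal coord -4 + (-8)·τ' = -0.68629; -0.68629 ∈ [-0.8, -0.2) → IN Λ
#8 (-12,-6): internal coord -12 + (-6)·τ' = -9.51472; -9.51472 ∉ [-0.8, -0.2) → out
#9 (-3,-9): internal coord -3 + (-9)·τ' = +0.72792; +0.72792 ∉ [-0.8, -0.2) → out

4, 6, 7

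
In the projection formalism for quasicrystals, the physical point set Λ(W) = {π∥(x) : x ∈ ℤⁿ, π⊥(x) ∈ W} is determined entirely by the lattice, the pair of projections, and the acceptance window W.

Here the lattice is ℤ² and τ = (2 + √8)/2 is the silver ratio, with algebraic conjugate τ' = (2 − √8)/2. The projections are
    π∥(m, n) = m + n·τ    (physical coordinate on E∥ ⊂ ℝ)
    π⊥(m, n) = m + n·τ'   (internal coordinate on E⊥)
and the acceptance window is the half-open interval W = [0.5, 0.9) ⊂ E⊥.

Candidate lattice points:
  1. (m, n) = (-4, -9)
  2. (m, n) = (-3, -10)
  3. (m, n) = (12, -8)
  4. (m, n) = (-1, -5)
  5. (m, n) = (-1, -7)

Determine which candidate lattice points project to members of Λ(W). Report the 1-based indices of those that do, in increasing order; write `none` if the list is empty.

none

τ' = (2−√8)/2 ≈ -0.4142.
[1] lift (-4,-9): star map gives -0.2721; window check 0.5 ≤ -0.2721 < 0.9 is false → out
[2] lift (-3,-10): star map gives 1.1421; window check 0.5 ≤ 1.1421 < 0.9 is false → out
[3] lift (12,-8): star map gives 15.3137; window check 0.5 ≤ 15.3137 < 0.9 is false → out
[4] lift (-1,-5): star map gives 1.0711; window check 0.5 ≤ 1.0711 < 0.9 is false → out
[5] lift (-1,-7): star map gives 1.8995; window check 0.5 ≤ 1.8995 < 0.9 is false → out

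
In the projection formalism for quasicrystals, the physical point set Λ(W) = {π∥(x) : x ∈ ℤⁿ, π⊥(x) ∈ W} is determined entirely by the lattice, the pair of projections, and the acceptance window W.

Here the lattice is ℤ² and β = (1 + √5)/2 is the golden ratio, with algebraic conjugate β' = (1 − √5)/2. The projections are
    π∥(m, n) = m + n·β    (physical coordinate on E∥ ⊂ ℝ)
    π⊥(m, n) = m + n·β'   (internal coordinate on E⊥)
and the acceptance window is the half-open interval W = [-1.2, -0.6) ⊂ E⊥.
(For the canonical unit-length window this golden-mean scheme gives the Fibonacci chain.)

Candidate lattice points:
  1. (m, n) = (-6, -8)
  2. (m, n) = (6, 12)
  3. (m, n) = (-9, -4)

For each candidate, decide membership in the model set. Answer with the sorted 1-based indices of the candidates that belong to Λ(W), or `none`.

β' = (1−√5)/2 ≈ -0.6180.
#1 (-6,-8): internal coord -6 + (-8)·β' = -1.0557; -1.0557 ∈ [-1.2, -0.6) → IN Λ
#2 (6,12): internal coord 6 + (12)·β' = -1.4164; -1.4164 ∉ [-1.2, -0.6) → out
#3 (-9,-4): internal coord -9 + (-4)·β' = -6.5279; -6.5279 ∉ [-1.2, -0.6) → out

1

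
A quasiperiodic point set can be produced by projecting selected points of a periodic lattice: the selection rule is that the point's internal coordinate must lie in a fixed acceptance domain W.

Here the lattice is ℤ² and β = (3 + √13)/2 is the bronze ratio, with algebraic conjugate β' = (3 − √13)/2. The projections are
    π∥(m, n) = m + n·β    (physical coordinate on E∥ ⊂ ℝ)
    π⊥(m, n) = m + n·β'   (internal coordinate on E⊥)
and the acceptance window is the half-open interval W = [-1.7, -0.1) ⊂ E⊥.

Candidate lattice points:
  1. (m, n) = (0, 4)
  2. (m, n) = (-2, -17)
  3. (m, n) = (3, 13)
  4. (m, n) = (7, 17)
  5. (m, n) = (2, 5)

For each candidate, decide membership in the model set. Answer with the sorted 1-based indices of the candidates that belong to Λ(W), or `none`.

1, 3

β' = (3−√13)/2 ≈ -0.3028.
#1 (0,4): internal coord 0 + (4)·β' = -1.2111; -1.2111 ∈ [-1.7, -0.1) → IN Λ
#2 (-2,-17): internal coord -2 + (-17)·β' = +3.1472; +3.1472 ∉ [-1.7, -0.1) → out
#3 (3,13): internal coord 3 + (13)·β' = -0.9361; -0.9361 ∈ [-1.7, -0.1) → IN Λ
#4 (7,17): internal coord 7 + (17)·β' = +1.8528; +1.8528 ∉ [-1.7, -0.1) → out
#5 (2,5): internal coord 2 + (5)·β' = +0.4861; +0.4861 ∉ [-1.7, -0.1) → out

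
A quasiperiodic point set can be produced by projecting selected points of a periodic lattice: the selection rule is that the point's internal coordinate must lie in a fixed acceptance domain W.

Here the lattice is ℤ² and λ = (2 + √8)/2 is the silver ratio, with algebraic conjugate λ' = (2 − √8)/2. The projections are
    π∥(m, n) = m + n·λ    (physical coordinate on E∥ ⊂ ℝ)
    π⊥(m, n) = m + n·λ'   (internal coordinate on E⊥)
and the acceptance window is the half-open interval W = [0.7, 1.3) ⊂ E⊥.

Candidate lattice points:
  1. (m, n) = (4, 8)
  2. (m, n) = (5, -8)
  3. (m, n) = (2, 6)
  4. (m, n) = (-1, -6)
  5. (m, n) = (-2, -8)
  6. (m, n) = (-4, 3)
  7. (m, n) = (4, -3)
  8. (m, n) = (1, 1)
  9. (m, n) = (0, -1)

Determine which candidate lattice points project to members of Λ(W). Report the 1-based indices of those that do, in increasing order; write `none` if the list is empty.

none

Compute λ' = (2−√8)/2 = -0.41421, so π⊥(m,n) = m -0.41421·n.
[1] lift (4,8): star map gives 0.68629; window check 0.7 ≤ 0.68629 < 1.3 is false → out
[2] lift (5,-8): star map gives 8.31371; window check 0.7 ≤ 8.31371 < 1.3 is false → out
[3] lift (2,6): star map gives -0.48528; window check 0.7 ≤ -0.48528 < 1.3 is false → out
[4] lift (-1,-6): star map gives 1.48528; window check 0.7 ≤ 1.48528 < 1.3 is false → out
[5] lift (-2,-8): star map gives 1.31371; window check 0.7 ≤ 1.31371 < 1.3 is false → out
[6] lift (-4,3): star map gives -5.24264; window check 0.7 ≤ -5.24264 < 1.3 is false → out
[7] lift (4,-3): star map gives 5.24264; window check 0.7 ≤ 5.24264 < 1.3 is false → out
[8] lift (1,1): star map gives 0.58579; window check 0.7 ≤ 0.58579 < 1.3 is false → out
[9] lift (0,-1): star map gives 0.41421; window check 0.7 ≤ 0.41421 < 1.3 is false → out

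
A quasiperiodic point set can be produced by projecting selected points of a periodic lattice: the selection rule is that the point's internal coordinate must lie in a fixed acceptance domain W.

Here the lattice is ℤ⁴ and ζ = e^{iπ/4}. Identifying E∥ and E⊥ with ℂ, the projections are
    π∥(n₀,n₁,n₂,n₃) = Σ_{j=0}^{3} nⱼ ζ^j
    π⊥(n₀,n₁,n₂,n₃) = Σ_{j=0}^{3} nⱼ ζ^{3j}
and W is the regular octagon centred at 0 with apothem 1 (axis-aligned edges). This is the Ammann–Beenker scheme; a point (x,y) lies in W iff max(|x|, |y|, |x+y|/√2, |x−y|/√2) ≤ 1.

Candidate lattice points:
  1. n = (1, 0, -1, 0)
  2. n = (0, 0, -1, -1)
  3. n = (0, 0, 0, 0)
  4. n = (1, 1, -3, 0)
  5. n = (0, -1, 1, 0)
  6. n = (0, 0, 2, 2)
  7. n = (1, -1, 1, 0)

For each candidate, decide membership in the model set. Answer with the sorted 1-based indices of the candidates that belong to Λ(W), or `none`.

Internal map: ζ^{3j} for j=0..3 gives (1,0), (−√2/2,√2/2), (0,−1), (√2/2,√2/2).
candidate 1: n = (1, 0, -1, 0) → π⊥ ≈ (+1.00000, +1.00000); max(|x|,|y|,|x±y|/√2) = 1.41421 > 1 ⇒ ∉ W
candidate 2: n = (0, 0, -1, -1) → π⊥ ≈ (-0.70711, +0.29289); max(|x|,|y|,|x±y|/√2) = 0.70711 ≤ 1 ⇒ ∈ W
candidate 3: n = (0, 0, 0, 0) → π⊥ ≈ (+0.00000, +0.00000); max(|x|,|y|,|x±y|/√2) = 0.00000 ≤ 1 ⇒ ∈ W
candidate 4: n = (1, 1, -3, 0) → π⊥ ≈ (+0.29289, +3.70711); max(|x|,|y|,|x±y|/√2) = 3.70711 > 1 ⇒ ∉ W
candidate 5: n = (0, -1, 1, 0) → π⊥ ≈ (+0.70711, -1.70711); max(|x|,|y|,|x±y|/√2) = 1.70711 > 1 ⇒ ∉ W
candidate 6: n = (0, 0, 2, 2) → π⊥ ≈ (+1.41421, -0.58579); max(|x|,|y|,|x±y|/√2) = 1.41421 > 1 ⇒ ∉ W
candidate 7: n = (1, -1, 1, 0) → π⊥ ≈ (+1.70711, -1.70711); max(|x|,|y|,|x±y|/√2) = 2.41421 > 1 ⇒ ∉ W

2, 3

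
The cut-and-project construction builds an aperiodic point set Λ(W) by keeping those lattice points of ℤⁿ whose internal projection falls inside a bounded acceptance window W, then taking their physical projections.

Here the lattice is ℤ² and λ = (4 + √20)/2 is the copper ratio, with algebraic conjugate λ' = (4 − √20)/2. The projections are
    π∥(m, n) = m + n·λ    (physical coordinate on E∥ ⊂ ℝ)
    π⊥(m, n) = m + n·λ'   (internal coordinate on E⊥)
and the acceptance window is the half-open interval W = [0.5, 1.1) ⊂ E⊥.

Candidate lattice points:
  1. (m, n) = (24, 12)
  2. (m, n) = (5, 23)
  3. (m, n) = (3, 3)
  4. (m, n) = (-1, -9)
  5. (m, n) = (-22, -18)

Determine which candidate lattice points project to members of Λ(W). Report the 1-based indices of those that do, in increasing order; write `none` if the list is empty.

λ' = (4−√20)/2 ≈ -0.2361.
candidate 1: (m,n)=(24,12) → π∥ = 24+12·λ ≈ 74.8328, π⊥ = 24+12·λ' ≈ 21.1672 ∉ [0.5, 1.1) ⇒ out
candidate 2: (m,n)=(5,23) → π∥ = 5+23·λ ≈ 102.4296, π⊥ = 5+23·λ' ≈ -0.4296 ∉ [0.5, 1.1) ⇒ out
candidate 3: (m,n)=(3,3) → π∥ = 3+3·λ ≈ 15.7082, π⊥ = 3+3·λ' ≈ 2.2918 ∉ [0.5, 1.1) ⇒ out
candidate 4: (m,n)=(-1,-9) → π∥ = -1-9·λ ≈ -39.1246, π⊥ = -1-9·λ' ≈ 1.1246 ∉ [0.5, 1.1) ⇒ out
candidate 5: (m,n)=(-22,-18) → π∥ = -22-18·λ ≈ -98.2492, π⊥ = -22-18·λ' ≈ -17.7508 ∉ [0.5, 1.1) ⇒ out

none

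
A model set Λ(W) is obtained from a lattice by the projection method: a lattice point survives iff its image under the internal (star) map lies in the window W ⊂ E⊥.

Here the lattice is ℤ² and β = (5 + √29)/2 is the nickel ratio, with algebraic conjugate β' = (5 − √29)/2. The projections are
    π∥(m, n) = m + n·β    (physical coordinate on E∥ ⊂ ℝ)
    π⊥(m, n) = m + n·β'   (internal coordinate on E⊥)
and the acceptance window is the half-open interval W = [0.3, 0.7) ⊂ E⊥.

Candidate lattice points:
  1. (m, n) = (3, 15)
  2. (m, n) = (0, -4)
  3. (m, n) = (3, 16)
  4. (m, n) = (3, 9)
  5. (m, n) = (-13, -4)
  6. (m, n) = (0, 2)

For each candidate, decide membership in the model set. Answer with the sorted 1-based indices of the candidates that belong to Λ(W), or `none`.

Compute β' = (5−√29)/2 = -0.1926, so π⊥(m,n) = m -0.1926·n.
[1] lift (3,15): star map gives 0.1113; window check 0.3 ≤ 0.1113 < 0.7 is false → out
[2] lift (0,-4): star map gives 0.7703; window check 0.3 ≤ 0.7703 < 0.7 is false → out
[3] lift (3,16): star map gives -0.0813; window check 0.3 ≤ -0.0813 < 0.7 is false → out
[4] lift (3,9): star map gives 1.2668; window check 0.3 ≤ 1.2668 < 0.7 is false → out
[5] lift (-13,-4): star map gives -12.2297; window check 0.3 ≤ -12.2297 < 0.7 is false → out
[6] lift (0,2): star map gives -0.3852; window check 0.3 ≤ -0.3852 < 0.7 is false → out

none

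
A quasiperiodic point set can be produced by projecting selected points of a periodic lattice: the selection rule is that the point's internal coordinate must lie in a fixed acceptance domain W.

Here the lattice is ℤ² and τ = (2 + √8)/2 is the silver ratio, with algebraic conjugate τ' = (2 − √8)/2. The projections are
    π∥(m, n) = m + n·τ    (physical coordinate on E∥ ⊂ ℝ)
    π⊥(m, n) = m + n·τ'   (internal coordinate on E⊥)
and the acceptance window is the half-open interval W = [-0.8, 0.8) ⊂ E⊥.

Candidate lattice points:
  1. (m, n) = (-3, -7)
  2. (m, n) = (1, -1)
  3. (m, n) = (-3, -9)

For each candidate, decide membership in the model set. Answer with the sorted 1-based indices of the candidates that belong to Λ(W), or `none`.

Numerically τ ≈ 2.414214 and τ' = −1/τ ≈ -0.414214.
#1 (-3,-7): internal coord -3 + (-7)·τ' = -0.100505; -0.100505 ∈ [-0.8, 0.8) → IN Λ
#2 (1,-1): internal coord 1 + (-1)·τ' = +1.414214; +1.414214 ∉ [-0.8, 0.8) → out
#3 (-3,-9): internal coord -3 + (-9)·τ' = +0.727922; +0.727922 ∈ [-0.8, 0.8) → IN Λ

1, 3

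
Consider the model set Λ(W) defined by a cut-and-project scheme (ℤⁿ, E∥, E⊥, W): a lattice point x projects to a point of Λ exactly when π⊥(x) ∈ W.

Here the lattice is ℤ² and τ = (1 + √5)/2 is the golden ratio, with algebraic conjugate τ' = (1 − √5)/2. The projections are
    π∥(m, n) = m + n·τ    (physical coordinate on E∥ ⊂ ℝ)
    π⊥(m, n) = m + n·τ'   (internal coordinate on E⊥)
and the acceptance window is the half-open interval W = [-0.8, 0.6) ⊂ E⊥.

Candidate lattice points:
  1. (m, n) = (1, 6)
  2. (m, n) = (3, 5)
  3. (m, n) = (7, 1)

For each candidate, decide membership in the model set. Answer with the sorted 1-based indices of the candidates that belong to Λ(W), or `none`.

2

τ' = (1−√5)/2 ≈ -0.618034.
#1 (1,6): internal coord 1 + (6)·τ' = -2.708204; -2.708204 ∉ [-0.8, 0.6) → out
#2 (3,5): internal coord 3 + (5)·τ' = -0.090170; -0.090170 ∈ [-0.8, 0.6) → IN Λ
#3 (7,1): internal coord 7 + (1)·τ' = +6.381966; +6.381966 ∉ [-0.8, 0.6) → out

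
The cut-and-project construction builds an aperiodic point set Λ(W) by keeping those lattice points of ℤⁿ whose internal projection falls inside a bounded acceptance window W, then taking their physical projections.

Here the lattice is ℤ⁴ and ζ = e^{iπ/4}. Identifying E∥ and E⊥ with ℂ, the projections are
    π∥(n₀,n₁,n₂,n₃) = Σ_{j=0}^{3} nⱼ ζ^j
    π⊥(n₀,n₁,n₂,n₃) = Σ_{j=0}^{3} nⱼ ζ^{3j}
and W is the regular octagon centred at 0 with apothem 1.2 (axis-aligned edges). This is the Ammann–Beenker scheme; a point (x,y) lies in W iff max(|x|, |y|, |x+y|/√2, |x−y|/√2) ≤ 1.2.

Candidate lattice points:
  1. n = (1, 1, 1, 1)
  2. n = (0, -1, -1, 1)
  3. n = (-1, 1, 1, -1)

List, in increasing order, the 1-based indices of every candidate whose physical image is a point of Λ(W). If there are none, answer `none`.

1

With ζ = e^{iπ/4} the internal vectors are ζ^0,ζ^3,ζ^6,ζ^9.
#1 (1, 1, 1, 1): internal (1.000000, 0.414214); octagon support 1.000000 vs apothem 1.2 → ∈ W
#2 (0, -1, -1, 1): internal (1.414214, 1.000000); octagon support 1.707107 vs apothem 1.2 → ∉ W
#3 (-1, 1, 1, -1): internal (-2.414214, -1.000000); octagon support 2.414214 vs apothem 1.2 → ∉ W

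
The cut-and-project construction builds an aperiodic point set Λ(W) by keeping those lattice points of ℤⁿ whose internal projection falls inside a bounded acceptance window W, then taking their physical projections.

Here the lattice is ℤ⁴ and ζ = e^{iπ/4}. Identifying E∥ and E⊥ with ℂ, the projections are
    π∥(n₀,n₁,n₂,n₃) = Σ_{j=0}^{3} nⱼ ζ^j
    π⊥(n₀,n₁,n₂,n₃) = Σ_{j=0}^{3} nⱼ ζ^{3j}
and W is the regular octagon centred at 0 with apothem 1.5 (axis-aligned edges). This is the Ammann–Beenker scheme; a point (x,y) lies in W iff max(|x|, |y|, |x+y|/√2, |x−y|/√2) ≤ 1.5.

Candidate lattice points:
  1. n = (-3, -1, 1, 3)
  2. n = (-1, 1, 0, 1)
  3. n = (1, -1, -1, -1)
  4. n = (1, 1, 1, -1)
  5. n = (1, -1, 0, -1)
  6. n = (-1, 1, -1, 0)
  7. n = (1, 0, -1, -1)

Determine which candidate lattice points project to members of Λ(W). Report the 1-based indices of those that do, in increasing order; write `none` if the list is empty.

1, 3, 4, 7

Internal map: ζ^{3j} for j=0..3 gives (1,0), (−√2/2,√2/2), (0,−1), (√2/2,√2/2).
#1 (-3, -1, 1, 3): internal (-0.1716, 0.4142); octagon support 0.4142 vs apothem 1.5 → ∈ W
#2 (-1, 1, 0, 1): internal (-1.0000, 1.4142); octagon support 1.7071 vs apothem 1.5 → ∉ W
#3 (1, -1, -1, -1): internal (1.0000, -0.4142); octagon support 1.0000 vs apothem 1.5 → ∈ W
#4 (1, 1, 1, -1): internal (-0.4142, -1.0000); octagon support 1.0000 vs apothem 1.5 → ∈ W
#5 (1, -1, 0, -1): internal (1.0000, -1.4142); octagon support 1.7071 vs apothem 1.5 → ∉ W
#6 (-1, 1, -1, 0): internal (-1.7071, 1.7071); octagon support 2.4142 vs apothem 1.5 → ∉ W
#7 (1, 0, -1, -1): internal (0.2929, 0.2929); octagon support 0.4142 vs apothem 1.5 → ∈ W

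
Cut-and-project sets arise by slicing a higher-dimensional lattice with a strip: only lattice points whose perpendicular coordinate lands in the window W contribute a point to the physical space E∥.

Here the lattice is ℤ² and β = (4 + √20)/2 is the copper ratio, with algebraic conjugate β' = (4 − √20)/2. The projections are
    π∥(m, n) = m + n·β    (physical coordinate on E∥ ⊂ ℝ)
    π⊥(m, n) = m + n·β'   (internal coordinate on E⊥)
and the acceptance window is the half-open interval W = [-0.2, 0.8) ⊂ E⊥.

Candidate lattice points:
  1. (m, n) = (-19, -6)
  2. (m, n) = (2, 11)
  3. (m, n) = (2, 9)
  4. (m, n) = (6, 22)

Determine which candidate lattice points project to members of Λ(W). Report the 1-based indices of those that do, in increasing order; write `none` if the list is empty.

3

β' = (4−√20)/2 ≈ -0.23607.
[1] lift (-19,-6): star map gives -17.58359; window check -0.2 ≤ -17.58359 < 0.8 is false → out
[2] lift (2,11): star map gives -0.59675; window check -0.2 ≤ -0.59675 < 0.8 is false → out
[3] lift (2,9): star map gives -0.12461; window check -0.2 ≤ -0.12461 < 0.8 is true → IN Λ
[4] lift (6,22): star map gives 0.80650; window check -0.2 ≤ 0.80650 < 0.8 is false → out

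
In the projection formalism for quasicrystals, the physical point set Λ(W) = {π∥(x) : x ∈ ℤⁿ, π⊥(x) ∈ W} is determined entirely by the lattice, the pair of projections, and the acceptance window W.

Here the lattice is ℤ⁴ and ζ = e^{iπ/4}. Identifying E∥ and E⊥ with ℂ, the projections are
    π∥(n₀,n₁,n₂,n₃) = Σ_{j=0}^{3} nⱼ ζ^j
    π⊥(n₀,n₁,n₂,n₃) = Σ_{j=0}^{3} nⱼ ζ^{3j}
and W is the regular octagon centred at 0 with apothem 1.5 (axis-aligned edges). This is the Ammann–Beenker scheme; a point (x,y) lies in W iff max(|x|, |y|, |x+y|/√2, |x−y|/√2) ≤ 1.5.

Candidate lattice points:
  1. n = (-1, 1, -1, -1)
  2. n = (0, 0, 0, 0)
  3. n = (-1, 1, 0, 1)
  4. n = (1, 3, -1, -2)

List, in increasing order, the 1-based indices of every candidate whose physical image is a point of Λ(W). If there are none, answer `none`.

With ζ = e^{iπ/4} the internal vectors are ζ^0,ζ^3,ζ^6,ζ^9.
candidate 1: n = (-1, 1, -1, -1) → π⊥ ≈ (-2.41421, +1.00000); max(|x|,|y|,|x±y|/√2) = 2.41421 > 1.5 ⇒ ∉ W
candidate 2: n = (0, 0, 0, 0) → π⊥ ≈ (+0.00000, +0.00000); max(|x|,|y|,|x±y|/√2) = 0.00000 ≤ 1.5 ⇒ ∈ W
candidate 3: n = (-1, 1, 0, 1) → π⊥ ≈ (-1.00000, +1.41421); max(|x|,|y|,|x±y|/√2) = 1.70711 > 1.5 ⇒ ∉ W
candidate 4: n = (1, 3, -1, -2) → π⊥ ≈ (-2.53553, +1.70711); max(|x|,|y|,|x±y|/√2) = 3.00000 > 1.5 ⇒ ∉ W

2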